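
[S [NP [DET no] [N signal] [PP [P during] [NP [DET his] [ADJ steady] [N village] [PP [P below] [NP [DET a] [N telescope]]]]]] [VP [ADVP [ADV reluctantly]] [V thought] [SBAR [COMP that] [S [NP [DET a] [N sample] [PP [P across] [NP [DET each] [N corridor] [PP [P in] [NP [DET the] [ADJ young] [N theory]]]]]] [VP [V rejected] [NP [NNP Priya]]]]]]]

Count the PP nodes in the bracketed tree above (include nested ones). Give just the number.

4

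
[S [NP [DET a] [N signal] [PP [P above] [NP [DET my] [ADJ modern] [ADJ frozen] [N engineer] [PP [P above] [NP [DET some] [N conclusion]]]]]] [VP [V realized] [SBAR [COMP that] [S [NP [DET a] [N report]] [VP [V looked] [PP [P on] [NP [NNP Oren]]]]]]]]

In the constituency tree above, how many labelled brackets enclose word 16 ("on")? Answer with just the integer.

The word sits inside P, which is inside PP, inside VP, inside S, inside SBAR, inside VP, inside S — 7 brackets in all.

7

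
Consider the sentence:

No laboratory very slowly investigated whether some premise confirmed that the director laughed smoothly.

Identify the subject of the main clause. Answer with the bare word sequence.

"no laboratory" is the NP that combines with the VP headed by "investigated" to form the main clause — the subject.

no laboratory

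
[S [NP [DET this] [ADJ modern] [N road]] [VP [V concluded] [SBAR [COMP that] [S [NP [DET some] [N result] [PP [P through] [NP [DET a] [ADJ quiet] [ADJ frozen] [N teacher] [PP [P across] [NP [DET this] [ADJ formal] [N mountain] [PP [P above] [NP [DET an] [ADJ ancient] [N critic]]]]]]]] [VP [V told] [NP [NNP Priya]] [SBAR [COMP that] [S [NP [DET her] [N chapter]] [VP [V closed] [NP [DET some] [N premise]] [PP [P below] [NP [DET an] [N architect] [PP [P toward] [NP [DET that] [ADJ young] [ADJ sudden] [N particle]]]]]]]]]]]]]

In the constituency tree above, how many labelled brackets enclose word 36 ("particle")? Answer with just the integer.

13

The word sits inside N, which is inside NP, inside PP, inside NP, inside PP, inside VP, inside S, inside SBAR, inside VP, inside S, inside SBAR, inside VP, inside S — 13 brackets in all.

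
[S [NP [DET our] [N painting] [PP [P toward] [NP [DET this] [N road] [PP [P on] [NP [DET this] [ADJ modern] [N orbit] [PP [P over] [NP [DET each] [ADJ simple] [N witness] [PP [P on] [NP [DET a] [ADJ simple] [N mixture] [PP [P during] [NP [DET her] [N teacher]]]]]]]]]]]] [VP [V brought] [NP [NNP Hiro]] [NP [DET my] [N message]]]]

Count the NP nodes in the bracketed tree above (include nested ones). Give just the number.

8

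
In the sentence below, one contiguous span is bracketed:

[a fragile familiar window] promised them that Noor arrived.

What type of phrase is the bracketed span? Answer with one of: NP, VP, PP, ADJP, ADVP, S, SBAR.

NP

"window" is the head of the bracketed span, so the span is a noun phrase: NP.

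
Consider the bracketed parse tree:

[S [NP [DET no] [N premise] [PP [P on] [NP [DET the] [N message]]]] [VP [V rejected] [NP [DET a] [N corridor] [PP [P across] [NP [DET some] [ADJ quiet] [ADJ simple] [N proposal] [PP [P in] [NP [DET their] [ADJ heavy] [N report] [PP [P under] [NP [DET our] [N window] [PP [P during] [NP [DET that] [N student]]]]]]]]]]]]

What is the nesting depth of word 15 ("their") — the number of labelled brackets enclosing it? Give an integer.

8

Counting open brackets not yet closed at "their": [S [VP [NP [PP [NP [PP [NP [DET = 8.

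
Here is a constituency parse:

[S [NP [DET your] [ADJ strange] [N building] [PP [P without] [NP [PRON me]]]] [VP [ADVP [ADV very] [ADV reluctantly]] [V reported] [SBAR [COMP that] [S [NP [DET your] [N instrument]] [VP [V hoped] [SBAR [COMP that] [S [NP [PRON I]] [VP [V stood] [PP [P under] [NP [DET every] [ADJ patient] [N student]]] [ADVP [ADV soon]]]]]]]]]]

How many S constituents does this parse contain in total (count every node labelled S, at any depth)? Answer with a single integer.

3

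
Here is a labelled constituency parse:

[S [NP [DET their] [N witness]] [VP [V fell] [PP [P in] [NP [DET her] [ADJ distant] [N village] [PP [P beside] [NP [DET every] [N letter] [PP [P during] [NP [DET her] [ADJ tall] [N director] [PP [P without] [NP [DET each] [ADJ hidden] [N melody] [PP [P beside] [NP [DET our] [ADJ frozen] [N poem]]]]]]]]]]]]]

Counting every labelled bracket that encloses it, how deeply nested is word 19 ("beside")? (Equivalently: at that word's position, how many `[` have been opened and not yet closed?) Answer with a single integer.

12

Counting open brackets not yet closed at "beside": [S [VP [PP [NP [PP [NP [PP [NP [PP [NP [PP [P = 12.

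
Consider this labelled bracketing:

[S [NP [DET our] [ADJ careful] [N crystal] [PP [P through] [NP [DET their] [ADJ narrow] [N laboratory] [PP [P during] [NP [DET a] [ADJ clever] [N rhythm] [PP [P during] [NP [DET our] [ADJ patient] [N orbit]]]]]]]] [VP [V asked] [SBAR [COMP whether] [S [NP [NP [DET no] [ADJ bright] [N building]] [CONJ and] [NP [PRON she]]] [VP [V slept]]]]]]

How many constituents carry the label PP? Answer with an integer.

3

The PP constituents are: [PP through their narrow laboratory during a clever rhythm during our patient orbit]; [PP during a clever rhythm during our patient orbit]; [PP during our patient orbit]. Total: 3.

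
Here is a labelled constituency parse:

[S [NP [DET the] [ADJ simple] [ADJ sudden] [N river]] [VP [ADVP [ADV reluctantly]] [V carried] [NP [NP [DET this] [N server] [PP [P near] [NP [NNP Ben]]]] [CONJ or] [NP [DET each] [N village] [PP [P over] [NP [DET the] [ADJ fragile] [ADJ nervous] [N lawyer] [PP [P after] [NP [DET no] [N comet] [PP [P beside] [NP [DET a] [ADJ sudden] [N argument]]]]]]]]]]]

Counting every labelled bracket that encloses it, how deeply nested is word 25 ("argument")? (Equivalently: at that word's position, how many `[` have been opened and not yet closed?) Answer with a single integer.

11

The word sits inside N, which is inside NP, inside PP, inside NP, inside PP, inside NP, inside PP, inside NP, inside NP, inside VP, inside S — 11 brackets in all.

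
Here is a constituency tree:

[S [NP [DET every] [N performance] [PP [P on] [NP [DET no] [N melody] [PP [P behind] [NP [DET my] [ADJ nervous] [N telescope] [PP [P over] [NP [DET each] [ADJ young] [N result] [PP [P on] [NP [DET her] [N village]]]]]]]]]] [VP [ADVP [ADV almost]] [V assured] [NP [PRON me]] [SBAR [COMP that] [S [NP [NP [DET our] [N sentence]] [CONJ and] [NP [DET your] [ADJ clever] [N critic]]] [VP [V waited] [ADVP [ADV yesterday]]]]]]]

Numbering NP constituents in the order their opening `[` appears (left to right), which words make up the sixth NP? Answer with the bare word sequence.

me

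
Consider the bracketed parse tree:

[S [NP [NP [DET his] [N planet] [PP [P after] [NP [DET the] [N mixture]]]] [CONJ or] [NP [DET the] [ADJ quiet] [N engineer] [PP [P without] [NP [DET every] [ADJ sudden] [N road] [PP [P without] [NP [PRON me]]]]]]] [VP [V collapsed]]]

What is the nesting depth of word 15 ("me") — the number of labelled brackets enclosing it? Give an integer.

Counting open brackets not yet closed at "me": [S [NP [NP [PP [NP [PP [NP [PRON = 8.

8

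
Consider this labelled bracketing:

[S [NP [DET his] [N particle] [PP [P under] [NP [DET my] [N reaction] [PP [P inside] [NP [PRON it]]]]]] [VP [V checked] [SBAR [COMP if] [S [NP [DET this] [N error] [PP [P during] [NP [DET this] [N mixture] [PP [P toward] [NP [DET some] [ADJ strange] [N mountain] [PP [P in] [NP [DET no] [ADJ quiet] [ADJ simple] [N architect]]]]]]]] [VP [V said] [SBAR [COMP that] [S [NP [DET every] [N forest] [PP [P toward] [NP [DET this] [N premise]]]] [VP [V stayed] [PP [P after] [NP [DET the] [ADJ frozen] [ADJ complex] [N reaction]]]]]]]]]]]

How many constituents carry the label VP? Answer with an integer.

The VP constituents are: [VP checked if this error during this mixture toward some strange mountain in no quiet simple architect said that every forest toward this premise stayed after the frozen complex reaction]; [VP said that every forest toward this premise stayed after the frozen complex reaction]; [VP stayed after the frozen complex reaction]. Total: 3.

3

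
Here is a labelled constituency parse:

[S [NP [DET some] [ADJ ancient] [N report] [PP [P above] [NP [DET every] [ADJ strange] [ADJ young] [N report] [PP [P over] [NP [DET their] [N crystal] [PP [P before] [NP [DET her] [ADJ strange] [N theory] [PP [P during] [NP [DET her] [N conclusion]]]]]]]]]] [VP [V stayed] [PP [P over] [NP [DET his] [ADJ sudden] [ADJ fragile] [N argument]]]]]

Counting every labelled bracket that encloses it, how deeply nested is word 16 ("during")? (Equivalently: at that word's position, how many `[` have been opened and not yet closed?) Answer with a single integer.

10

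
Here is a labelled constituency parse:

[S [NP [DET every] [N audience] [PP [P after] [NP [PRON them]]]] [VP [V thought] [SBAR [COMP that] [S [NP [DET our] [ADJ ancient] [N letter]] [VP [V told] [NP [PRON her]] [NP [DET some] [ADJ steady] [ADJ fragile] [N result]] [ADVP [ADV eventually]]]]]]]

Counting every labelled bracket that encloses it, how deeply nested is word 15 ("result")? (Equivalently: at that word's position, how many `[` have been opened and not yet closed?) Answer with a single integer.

Path from the root down to the word: S → VP → SBAR → S → VP → NP → N. That is 7 enclosing brackets.

7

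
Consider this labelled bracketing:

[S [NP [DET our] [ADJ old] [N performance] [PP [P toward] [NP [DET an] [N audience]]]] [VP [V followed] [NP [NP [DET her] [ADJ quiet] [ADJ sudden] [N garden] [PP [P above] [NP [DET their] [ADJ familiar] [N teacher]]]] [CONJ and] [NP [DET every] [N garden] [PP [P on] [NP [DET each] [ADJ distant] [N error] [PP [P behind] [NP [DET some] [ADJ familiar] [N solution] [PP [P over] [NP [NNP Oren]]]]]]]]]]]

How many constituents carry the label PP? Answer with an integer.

5

Listing each PP by its span: [PP toward an audience]; [PP above their familiar teacher]; [PP on each distant error behind some familiar solution over Oren]; [PP behind some familiar solution over Oren]; [PP over Oren] — that makes 5.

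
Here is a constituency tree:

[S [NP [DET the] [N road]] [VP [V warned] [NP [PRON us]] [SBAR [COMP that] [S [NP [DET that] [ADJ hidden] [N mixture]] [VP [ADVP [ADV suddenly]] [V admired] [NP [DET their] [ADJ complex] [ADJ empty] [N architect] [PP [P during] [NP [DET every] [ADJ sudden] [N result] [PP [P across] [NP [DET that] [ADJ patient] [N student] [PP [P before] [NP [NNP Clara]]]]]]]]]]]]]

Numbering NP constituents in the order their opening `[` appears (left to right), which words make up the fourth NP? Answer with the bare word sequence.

their complex empty architect during every sudden result across that patient student before Clara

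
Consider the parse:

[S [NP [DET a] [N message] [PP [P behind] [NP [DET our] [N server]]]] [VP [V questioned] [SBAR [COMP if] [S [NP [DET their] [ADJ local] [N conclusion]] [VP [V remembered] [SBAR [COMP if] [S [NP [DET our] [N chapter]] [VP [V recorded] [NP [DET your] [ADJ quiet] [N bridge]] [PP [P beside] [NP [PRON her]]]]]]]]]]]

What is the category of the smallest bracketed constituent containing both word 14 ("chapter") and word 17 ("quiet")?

S

The smallest bracket enclosing both words is [S our chapter recorded your quiet bridge beside her], so the label is S.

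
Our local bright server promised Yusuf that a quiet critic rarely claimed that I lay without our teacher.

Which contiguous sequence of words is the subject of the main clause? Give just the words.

"our local bright server" is the NP that combines with the VP headed by "promised" to form the main clause — the subject.

our local bright server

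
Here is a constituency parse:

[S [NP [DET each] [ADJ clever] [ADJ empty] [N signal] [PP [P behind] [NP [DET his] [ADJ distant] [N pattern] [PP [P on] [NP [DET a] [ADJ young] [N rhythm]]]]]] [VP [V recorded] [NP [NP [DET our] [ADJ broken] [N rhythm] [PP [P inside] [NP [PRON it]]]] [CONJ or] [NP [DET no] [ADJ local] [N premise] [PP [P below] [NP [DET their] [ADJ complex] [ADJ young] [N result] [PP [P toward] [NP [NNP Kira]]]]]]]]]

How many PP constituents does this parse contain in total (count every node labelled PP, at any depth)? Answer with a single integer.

Scanning left to right, an opening `[PP` appears at word positions 5, 9, 17, 23, 28 — 5 in total.

5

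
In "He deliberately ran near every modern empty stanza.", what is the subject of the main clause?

The subject of the main clause is the NP immediately before the verb "ran": "he".

he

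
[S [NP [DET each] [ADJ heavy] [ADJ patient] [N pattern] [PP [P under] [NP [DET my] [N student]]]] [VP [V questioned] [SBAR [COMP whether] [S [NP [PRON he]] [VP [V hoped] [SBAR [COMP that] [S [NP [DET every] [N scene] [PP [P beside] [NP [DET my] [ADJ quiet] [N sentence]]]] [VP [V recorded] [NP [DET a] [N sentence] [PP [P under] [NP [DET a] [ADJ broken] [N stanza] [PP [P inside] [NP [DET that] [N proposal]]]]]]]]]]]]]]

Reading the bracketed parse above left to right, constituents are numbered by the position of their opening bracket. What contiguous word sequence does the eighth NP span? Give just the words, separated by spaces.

In left-to-right order the NP constituents are "each heavy patient pattern under my student"; "my student"; "he"; "every scene beside my quiet sentence"; "my quiet sentence"; "a sentence under a broken stanza inside that proposal"; "a broken stanza inside that proposal"; "that proposal". Number 8 is "that proposal".

that proposal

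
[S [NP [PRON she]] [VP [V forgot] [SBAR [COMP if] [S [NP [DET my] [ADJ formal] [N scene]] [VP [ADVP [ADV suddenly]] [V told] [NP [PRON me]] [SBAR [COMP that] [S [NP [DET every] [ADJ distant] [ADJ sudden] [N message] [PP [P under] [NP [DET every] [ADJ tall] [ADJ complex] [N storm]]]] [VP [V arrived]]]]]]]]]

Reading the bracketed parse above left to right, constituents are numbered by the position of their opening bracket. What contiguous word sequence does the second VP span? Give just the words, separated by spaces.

suddenly told me that every distant sudden message under every tall complex storm arrived

Opening `[VP` markers occur at word positions 2, 7, 20; the second of these opens the constituent [VP suddenly told me that every distant sudden message under every tall complex storm arrived].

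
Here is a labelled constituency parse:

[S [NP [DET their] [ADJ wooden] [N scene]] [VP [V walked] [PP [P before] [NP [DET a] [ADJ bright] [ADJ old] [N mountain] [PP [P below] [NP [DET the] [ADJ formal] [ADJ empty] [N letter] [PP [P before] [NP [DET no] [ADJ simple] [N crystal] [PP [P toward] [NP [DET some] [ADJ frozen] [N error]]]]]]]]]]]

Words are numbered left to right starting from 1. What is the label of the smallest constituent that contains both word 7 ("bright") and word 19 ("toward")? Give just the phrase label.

Both words fall inside [NP a bright old mountain below the formal empty letter before no simple crystal toward some frozen error] (words 6–22), and no smaller constituent contains them both. Label: NP.

NP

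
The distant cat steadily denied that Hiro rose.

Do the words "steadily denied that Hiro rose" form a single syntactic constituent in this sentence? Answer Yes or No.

Yes

These words form the whole verb phrase headed by "denied", so yes — one constituent.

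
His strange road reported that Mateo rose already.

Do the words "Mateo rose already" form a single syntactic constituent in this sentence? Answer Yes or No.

Yes

"Mateo rose already" is exactly the clause [S Mateo rose already], a complete constituent.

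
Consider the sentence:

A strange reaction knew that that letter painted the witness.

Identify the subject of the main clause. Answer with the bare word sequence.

a strange reaction

In the main clause the verb is "knew"; the NP preceding it, "a strange reaction", is the subject.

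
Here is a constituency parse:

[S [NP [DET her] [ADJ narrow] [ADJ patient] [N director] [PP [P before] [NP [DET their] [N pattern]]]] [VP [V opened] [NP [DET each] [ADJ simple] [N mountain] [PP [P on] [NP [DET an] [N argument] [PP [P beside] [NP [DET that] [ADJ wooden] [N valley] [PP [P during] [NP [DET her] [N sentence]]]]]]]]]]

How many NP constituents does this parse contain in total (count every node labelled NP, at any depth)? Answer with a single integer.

6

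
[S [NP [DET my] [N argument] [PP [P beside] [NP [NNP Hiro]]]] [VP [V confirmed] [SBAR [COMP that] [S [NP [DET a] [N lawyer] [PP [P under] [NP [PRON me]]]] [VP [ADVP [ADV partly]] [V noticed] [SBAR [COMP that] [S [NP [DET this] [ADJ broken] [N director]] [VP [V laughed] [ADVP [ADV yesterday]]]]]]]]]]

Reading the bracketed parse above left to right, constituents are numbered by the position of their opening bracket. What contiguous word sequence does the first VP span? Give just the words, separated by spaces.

confirmed that a lawyer under me partly noticed that this broken director laughed yesterday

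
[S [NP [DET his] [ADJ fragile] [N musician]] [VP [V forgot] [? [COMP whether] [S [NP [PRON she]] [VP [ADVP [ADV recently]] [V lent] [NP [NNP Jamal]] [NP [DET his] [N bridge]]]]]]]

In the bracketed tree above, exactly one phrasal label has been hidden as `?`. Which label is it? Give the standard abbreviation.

SBAR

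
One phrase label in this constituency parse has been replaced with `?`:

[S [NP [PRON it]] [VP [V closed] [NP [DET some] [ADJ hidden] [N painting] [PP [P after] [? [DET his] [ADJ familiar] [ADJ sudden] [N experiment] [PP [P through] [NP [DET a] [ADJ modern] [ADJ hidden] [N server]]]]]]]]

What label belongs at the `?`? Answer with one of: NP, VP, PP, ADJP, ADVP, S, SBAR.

NP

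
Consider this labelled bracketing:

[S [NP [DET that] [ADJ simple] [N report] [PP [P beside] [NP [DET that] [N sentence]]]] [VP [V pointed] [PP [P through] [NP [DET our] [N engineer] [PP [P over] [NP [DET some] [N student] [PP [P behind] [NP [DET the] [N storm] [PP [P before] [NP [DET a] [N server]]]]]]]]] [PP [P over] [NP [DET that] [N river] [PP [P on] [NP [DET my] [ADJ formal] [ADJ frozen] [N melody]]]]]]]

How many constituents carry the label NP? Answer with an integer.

8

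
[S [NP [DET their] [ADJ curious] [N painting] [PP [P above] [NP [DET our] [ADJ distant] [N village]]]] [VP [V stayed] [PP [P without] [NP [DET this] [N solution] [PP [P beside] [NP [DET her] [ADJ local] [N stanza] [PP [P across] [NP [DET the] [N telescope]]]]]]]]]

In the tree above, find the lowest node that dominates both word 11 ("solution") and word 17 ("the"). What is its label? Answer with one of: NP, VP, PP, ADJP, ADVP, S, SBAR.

Word 11 lies under S → VP → PP → NP → N; word 17 lies under S → VP → PP → NP → PP → NP → PP → NP → DET. The lowest shared node is the NP.

NP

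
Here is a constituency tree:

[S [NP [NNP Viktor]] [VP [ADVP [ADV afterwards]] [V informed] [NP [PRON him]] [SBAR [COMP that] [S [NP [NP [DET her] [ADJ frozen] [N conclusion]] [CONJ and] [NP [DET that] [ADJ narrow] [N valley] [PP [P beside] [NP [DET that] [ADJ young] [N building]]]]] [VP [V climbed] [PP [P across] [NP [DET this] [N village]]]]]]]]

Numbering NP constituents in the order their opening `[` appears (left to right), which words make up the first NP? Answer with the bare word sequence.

Viktor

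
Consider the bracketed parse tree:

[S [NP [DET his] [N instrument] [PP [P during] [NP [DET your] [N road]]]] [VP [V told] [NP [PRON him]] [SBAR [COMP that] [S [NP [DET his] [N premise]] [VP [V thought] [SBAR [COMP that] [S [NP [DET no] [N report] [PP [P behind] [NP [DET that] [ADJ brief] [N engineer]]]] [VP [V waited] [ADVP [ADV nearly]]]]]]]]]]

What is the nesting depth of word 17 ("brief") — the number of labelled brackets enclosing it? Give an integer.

11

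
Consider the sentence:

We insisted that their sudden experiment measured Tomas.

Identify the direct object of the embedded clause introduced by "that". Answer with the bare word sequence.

Tomas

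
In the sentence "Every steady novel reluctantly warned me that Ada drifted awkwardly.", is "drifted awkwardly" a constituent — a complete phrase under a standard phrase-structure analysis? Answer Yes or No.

These words form the whole verb phrase headed by "drifted", so yes — one constituent.

Yes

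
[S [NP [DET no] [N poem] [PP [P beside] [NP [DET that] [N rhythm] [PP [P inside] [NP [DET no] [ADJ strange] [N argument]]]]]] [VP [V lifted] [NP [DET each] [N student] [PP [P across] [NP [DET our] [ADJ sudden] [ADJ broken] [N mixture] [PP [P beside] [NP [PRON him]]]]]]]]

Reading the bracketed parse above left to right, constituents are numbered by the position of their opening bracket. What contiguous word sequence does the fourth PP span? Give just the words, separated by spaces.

Opening `[PP` markers occur at word positions 3, 6, 13, 18; the fourth of these opens the constituent [PP beside him].

beside him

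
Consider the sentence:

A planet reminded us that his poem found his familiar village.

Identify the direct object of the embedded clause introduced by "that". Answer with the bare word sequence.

"found" heads the VP of the embedded clause introduced by "that", and "his familiar village" is its direct object.

his familiar village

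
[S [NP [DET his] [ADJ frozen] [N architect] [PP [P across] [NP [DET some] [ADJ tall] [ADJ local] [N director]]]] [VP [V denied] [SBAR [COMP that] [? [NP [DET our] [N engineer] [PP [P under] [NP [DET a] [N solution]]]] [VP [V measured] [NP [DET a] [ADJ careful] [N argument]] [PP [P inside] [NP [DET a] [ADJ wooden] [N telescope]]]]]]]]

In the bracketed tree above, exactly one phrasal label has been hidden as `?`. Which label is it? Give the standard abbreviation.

S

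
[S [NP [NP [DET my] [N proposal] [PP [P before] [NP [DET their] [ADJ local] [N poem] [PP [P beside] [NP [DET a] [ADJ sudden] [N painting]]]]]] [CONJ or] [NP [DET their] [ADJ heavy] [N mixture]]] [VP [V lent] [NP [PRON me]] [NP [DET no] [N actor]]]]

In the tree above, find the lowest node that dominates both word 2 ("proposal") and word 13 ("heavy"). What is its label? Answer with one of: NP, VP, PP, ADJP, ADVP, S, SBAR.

The smallest bracket enclosing both words is [NP my proposal before their local poem beside a sudden painting or their heavy mixture], so the label is NP.

NP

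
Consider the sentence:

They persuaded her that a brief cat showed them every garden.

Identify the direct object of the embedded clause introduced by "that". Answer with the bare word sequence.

every garden

Within the embedded clause introduced by "that", the direct object of "showed" is "every garden".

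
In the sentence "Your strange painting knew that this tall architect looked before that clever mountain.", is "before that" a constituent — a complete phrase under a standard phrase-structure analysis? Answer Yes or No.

No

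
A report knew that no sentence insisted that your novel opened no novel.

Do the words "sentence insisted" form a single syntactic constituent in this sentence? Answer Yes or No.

The smallest constituent containing the whole sequence is the clause [S no sentence insisted that your novel opened no novel], but the sequence is only part of it — it straddles the boundary between noun phrase "no sentence" and verb phrase "insisted that your novel opened no novel".

No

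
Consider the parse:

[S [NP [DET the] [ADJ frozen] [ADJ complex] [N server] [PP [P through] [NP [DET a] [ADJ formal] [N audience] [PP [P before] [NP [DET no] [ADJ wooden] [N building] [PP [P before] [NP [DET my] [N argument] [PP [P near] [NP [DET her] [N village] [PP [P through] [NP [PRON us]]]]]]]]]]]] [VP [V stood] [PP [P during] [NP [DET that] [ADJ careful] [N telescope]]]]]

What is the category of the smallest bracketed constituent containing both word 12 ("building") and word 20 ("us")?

Word 12 lies under S → NP → PP → NP → PP → NP → N; word 20 lies under S → NP → PP → NP → PP → NP → PP → NP → PP → NP → PP → NP → PRON. The lowest shared node is the NP.

NP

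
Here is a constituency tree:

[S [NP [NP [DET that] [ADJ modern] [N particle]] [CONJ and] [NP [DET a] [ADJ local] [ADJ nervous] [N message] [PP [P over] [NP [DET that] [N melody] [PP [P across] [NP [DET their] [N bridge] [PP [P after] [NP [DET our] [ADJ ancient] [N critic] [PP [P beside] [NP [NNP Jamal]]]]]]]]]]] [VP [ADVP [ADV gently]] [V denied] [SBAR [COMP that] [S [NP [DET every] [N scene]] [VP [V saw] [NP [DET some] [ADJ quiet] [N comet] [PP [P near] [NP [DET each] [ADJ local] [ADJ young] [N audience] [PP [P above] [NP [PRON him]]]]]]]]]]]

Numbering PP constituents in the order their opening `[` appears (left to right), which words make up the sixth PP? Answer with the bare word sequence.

above him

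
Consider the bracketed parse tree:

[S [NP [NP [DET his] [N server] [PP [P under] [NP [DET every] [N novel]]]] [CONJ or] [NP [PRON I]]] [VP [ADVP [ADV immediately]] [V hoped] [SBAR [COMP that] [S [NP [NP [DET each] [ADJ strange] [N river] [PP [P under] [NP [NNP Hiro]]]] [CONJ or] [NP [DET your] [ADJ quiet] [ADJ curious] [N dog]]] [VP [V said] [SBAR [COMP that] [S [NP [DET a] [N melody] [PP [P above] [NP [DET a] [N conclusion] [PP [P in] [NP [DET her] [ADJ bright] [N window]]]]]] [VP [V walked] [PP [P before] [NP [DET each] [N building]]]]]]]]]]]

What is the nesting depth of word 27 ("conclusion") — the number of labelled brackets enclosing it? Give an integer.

11

Path from the root down to the word: S → VP → SBAR → S → VP → SBAR → S → NP → PP → NP → N. That is 11 enclosing brackets.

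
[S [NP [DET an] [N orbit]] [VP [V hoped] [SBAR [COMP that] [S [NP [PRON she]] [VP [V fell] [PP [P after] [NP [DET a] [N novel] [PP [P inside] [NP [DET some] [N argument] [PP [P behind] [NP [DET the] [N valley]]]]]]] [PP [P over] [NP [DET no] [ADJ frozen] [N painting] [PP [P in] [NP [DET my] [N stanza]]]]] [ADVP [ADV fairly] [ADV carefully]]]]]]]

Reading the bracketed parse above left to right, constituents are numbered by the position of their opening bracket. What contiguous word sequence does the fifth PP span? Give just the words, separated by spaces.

in my stanza

The PP opening brackets appear, in order, over: "after a novel inside some argument behind the valley"; "inside some argument behind the valley"; "behind the valley"; "over no frozen painting in my stanza"; "in my stanza". The fifth one spans "in my stanza".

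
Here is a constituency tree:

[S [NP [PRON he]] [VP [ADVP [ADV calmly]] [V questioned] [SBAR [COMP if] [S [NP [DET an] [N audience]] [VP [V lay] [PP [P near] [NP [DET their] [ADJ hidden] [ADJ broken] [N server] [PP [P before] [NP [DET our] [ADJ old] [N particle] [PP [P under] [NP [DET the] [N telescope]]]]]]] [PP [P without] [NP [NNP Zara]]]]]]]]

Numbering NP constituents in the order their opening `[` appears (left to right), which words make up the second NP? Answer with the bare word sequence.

Opening `[NP` markers occur at word positions 1, 5, 9, 14, 18, 21; the second of these opens the constituent [NP an audience].

an audience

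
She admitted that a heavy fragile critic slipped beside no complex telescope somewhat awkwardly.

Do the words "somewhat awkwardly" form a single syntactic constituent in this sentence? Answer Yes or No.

Yes

The sequence corresponds to a single ADVP node — the adverb phrase "somewhat awkwardly".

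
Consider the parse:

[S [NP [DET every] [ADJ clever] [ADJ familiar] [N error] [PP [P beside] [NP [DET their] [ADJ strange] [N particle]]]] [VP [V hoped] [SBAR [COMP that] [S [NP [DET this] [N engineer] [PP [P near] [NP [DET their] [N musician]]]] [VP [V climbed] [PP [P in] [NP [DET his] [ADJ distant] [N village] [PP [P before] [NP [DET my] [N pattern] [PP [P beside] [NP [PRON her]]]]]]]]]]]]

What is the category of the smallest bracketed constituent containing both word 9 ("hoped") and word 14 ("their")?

VP

Word 9 lies under S → VP → V; word 14 lies under S → VP → SBAR → S → NP → PP → NP → DET. The lowest shared node is the VP.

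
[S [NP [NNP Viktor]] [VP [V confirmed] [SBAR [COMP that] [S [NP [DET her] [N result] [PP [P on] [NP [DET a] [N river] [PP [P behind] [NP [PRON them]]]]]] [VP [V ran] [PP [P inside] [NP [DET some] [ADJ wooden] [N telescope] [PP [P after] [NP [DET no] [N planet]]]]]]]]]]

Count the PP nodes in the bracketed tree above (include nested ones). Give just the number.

4

The PP constituents are: [PP on a river behind them]; [PP behind them]; [PP inside some wooden telescope after no planet]; [PP after no planet]. Total: 4.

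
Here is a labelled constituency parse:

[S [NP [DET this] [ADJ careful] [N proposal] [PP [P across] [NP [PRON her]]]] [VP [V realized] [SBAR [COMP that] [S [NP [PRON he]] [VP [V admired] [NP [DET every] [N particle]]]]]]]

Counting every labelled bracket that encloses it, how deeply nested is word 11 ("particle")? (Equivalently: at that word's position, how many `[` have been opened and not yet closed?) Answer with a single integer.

7

Counting open brackets not yet closed at "particle": [S [VP [SBAR [S [VP [NP [N = 7.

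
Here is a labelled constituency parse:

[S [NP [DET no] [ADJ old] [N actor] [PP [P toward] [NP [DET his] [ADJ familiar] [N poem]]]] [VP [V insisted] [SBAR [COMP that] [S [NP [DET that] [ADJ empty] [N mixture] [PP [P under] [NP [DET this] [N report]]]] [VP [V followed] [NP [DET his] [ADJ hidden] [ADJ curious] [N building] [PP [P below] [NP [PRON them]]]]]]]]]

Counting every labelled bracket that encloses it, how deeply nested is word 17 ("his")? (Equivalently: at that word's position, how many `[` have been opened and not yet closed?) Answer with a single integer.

7

Counting open brackets not yet closed at "his": [S [VP [SBAR [S [VP [NP [DET = 7.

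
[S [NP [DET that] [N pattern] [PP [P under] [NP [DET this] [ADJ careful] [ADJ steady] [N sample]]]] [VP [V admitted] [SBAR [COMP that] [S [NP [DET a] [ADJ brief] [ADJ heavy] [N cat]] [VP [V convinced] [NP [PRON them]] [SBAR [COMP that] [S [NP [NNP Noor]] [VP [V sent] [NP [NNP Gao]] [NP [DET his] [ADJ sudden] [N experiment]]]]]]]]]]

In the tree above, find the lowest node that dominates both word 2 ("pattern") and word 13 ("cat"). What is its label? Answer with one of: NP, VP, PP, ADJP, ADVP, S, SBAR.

S

Word 2 lies under S → NP → N; word 13 lies under S → VP → SBAR → S → NP → N. The lowest shared node is the S.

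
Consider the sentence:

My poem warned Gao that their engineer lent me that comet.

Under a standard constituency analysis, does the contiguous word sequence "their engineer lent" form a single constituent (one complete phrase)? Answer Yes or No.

The smallest constituent containing the whole sequence is the clause [S their engineer lent me that comet], but the sequence is only part of it — it straddles the boundary between noun phrase "their engineer" and verb phrase "lent me that comet".

No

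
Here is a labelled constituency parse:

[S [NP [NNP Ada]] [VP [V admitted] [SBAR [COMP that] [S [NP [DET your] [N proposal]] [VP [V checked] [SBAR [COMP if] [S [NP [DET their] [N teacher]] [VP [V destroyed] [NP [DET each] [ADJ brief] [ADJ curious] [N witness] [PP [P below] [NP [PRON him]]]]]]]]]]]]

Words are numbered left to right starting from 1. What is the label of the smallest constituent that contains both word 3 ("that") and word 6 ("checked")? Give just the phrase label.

Both words fall inside [SBAR that your proposal checked if their teacher destroyed each brief curious witness below him] (words 3–16), and no smaller constituent contains them both. Label: SBAR.

SBAR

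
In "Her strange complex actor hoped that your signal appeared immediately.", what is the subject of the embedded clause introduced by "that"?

your signal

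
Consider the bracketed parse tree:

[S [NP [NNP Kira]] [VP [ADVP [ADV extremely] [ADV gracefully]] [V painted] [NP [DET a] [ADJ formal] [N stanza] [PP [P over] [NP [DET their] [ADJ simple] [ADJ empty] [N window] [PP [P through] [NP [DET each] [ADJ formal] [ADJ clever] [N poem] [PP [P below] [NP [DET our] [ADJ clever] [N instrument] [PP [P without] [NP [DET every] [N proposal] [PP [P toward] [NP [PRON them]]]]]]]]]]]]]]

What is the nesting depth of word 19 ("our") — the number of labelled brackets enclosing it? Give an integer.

10

Counting open brackets not yet closed at "our": [S [VP [NP [PP [NP [PP [NP [PP [NP [DET = 10.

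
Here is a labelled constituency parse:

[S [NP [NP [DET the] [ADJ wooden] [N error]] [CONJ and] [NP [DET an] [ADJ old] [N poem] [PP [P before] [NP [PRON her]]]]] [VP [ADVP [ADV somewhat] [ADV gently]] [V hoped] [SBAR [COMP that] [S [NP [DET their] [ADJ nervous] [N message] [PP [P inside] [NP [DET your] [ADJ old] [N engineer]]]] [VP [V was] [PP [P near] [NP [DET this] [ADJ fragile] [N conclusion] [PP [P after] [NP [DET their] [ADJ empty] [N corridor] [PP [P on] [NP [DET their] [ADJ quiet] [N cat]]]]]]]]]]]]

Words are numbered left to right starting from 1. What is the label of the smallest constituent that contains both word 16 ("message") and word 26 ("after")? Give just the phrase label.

S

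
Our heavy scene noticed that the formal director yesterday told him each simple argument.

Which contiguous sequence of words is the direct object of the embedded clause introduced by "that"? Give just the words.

"told" heads the VP of the embedded clause introduced by "that", and "each simple argument" is its direct object.

each simple argument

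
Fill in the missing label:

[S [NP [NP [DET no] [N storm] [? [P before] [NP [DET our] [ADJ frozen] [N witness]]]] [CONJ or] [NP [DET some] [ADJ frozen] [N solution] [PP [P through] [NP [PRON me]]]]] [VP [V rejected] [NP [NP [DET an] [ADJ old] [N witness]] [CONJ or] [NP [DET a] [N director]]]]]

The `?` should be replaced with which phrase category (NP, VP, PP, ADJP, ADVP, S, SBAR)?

PP

A constituent whose immediate children are P 'before', NP is a prepositional phrase: PP.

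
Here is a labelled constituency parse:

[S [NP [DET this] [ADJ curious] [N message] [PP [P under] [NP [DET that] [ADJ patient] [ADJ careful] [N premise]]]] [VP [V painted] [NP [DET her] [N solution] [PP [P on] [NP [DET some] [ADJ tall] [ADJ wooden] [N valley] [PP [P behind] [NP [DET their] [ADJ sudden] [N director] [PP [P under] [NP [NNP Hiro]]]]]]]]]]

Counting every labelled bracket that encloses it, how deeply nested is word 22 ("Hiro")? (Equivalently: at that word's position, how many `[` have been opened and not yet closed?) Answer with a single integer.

10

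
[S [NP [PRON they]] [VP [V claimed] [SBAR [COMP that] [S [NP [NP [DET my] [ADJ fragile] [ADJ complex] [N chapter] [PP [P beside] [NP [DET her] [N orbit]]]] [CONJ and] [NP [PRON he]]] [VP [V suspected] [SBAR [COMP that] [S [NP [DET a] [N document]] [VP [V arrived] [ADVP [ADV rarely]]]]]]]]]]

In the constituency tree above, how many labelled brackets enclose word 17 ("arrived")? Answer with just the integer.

9

The word sits inside V, which is inside VP, inside S, inside SBAR, inside VP, inside S, inside SBAR, inside VP, inside S — 9 brackets in all.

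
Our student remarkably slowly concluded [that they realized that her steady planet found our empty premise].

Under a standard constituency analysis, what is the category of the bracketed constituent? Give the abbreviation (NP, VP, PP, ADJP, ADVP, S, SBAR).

SBAR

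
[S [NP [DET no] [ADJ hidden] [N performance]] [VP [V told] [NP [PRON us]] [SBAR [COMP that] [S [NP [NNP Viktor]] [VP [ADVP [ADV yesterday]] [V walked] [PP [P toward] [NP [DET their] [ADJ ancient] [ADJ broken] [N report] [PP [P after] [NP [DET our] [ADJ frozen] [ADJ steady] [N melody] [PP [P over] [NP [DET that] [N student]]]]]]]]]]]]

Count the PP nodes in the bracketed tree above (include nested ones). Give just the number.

3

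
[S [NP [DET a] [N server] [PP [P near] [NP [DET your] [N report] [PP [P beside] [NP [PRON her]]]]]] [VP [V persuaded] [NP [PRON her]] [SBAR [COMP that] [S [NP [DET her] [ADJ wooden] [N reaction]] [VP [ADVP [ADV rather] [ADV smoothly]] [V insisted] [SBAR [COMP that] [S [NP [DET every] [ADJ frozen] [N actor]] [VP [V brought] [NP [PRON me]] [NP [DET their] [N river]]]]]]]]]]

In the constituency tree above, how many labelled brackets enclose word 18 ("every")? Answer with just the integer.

9

Counting open brackets not yet closed at "every": [S [VP [SBAR [S [VP [SBAR [S [NP [DET = 9.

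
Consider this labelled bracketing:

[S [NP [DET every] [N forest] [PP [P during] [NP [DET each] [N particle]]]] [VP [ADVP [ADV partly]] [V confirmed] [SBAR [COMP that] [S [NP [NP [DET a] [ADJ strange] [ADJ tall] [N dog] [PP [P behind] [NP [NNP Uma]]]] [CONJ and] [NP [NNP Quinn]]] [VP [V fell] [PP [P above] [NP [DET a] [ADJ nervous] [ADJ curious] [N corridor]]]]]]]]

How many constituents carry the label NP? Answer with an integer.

7

Scanning left to right, an opening `[NP` appears at word positions 1, 4, 9, 9, 14, 16, 19 — 7 in total.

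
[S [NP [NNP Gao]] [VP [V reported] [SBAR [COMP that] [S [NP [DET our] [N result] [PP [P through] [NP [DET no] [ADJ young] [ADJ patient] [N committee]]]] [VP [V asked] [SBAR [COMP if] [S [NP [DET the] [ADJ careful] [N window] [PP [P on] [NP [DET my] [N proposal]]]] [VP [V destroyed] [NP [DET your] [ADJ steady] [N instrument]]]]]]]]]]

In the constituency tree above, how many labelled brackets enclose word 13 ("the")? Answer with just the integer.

Counting open brackets not yet closed at "the": [S [VP [SBAR [S [VP [SBAR [S [NP [DET = 9.

9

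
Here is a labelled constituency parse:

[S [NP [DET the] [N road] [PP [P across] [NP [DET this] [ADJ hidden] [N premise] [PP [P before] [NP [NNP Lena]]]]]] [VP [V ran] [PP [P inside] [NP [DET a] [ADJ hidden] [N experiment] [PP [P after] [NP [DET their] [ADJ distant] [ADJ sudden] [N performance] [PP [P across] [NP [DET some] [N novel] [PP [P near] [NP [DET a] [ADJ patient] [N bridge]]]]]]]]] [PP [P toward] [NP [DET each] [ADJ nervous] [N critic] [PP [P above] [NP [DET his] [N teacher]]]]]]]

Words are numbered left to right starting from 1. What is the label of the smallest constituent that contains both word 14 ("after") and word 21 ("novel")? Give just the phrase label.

Both words fall inside [PP after their distant sudden performance across some novel near a patient bridge] (words 14–25), and no smaller constituent contains them both. Label: PP.

PP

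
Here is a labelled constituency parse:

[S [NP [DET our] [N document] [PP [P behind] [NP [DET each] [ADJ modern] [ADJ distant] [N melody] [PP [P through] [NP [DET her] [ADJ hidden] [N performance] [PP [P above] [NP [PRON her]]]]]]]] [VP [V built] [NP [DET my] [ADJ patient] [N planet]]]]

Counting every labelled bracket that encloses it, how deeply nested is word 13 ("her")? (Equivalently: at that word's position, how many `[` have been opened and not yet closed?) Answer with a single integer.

Path from the root down to the word: S → NP → PP → NP → PP → NP → PP → NP → PRON. That is 9 enclosing brackets.

9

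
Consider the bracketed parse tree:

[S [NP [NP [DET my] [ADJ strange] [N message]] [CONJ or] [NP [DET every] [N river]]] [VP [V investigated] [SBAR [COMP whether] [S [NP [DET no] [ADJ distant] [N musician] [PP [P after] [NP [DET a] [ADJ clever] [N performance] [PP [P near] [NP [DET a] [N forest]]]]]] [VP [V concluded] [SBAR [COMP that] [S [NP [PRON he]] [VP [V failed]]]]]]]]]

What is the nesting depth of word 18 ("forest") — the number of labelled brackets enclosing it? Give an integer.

10

Path from the root down to the word: S → VP → SBAR → S → NP → PP → NP → PP → NP → N. That is 10 enclosing brackets.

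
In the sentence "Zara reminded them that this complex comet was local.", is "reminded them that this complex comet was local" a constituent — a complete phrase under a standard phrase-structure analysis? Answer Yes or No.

Yes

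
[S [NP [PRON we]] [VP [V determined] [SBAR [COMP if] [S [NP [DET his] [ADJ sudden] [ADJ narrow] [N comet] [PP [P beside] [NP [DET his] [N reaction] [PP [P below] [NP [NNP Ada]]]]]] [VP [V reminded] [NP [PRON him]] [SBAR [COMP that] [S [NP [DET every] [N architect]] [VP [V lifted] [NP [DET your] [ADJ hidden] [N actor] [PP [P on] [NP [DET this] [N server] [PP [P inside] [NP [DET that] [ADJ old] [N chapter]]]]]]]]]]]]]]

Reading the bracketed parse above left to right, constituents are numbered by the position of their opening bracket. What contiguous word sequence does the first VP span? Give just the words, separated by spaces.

The VP opening brackets appear, in order, over: "determined if his sudden narrow comet beside his reaction below Ada reminded him that every architect lifted your hidden actor on this server inside that old chapter"; "reminded him that every architect lifted your hidden actor on this server inside that old chapter"; "lifted your hidden actor on this server inside that old chapter". The first one spans "determined if his sudden narrow comet beside his reaction below Ada reminded him that every architect lifted your hidden actor on this server inside that old chapter".

determined if his sudden narrow comet beside his reaction below Ada reminded him that every architect lifted your hidden actor on this server inside that old chapter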